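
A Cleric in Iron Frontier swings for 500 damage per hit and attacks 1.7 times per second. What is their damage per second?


DPS = damage * attack_speed
= 500 * 1.7
= 850.0

850.0 DPS


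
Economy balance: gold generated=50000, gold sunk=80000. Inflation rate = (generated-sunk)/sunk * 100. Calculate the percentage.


Net gold = 50000 - 80000 = -30000
Inflation rate = net / sunk * 100 = -30000 / 80000 * 100
= -0.375 * 100
= -37.50%

-37.50%


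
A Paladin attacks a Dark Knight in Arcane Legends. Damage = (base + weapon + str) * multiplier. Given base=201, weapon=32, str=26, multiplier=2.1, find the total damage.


Sum base + weapon + str = 201 + 32 + 26 = 259
Multiply by 2.1:
259 * 2.1 = 543.9

543.9 damage


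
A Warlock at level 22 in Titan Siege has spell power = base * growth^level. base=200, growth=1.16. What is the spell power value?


value = base * growth^level
= 200 * 1.16^22
= 200 * 26.186398
= 5237.28

5237.28 spell power


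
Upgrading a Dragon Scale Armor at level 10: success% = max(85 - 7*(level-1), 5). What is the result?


raw_rate = 85 - 7 * (10 - 1)
= 85 - 7 * 9
= 85 - 63
= 22
Apply floor: max(22, 5) = 22%

22%


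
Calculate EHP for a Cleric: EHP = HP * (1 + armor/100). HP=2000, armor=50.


EHP = 2000 * (1 + 50/100)
= 2000 * (1 + 0.5)
= 2000 * 1.5
= 3000.0

3000.0 EHP


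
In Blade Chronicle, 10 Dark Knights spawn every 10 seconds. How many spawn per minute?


Spawns per minute = count * (60 / interval)
= 10 * (60 / 10)
= 10 * 6.0
= 60.0

60.0 per minute


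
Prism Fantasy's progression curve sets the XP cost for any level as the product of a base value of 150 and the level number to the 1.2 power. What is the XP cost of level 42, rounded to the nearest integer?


XP = 150 * level^1.2
Substitute level = 42:
XP = 150 * 42^1.2
= 150 * 88.695
= 13304

13304 XP


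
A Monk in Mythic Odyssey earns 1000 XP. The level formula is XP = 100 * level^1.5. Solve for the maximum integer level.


XP = 100 * level^1.5, so level = (XP / 100)^(1/1.5)
= (1000 / 100)^(1/1.5)
= 10.0^0.6667
= 4.6416
Floor: level = 4

level 4


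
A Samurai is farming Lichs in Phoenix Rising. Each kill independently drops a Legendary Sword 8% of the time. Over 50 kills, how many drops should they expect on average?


Expected drops = kills * (drop_rate / 100)
= 50 * (8 / 100)
= 50 * 0.08
= 4.0

4.0 drops


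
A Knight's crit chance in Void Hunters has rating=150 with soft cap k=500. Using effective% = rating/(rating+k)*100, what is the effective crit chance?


effective% = rating / (rating + k) * 100
= 150 / (150 + 500) * 100
= 150 / 650 * 100
= 0.230769 * 100
= 23.08%

23.08%


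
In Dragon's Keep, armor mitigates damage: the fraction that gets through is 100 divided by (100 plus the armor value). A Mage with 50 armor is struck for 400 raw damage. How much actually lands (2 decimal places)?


actual = 400 * 100 / (100 + 50)
= 400 * 100 / 150
= 40000 / 150
= 266.67

266.67 damage


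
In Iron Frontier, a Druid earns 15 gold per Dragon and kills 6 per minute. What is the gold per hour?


Gold per minute = 15 * 6 = 90
Gold per hour = 90 * 60 = 5400

5400 gold/hour


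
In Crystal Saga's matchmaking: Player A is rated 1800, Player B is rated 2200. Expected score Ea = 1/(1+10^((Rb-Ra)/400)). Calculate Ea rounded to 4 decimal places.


Elo expected score: Ea = 1/(1 + 10^((Rb-Ra)/400))
Rb - Ra = 2200 - 1800 = 400
(Rb-Ra)/400 = 400/400 = 1.0
10^1.0 = 10.0
Ea = 1/(1 + 10.0) = 1/11.0 = 0.0909

0.0909


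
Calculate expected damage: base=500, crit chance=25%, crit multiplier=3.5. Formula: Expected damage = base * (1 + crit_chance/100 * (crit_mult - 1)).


E[dmg] = base * (1 + crit_chance * (crit_mult - 1))
cc as decimal = 25/100 = 0.25
cm - 1 = 3.5 - 1 = 2.5
Bonus factor = 0.25 * 2.5 = 0.625
Total multiplier = 1 + 0.625 = 1.625
Expected damage = 500 * 1.625 = 812.50

812.50 damage


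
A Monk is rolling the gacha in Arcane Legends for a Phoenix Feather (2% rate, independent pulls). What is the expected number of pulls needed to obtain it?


Expected pulls for a geometric distribution = 1/p = 100 / rate%
= 100 / 2
= 50.0

50.0 pulls


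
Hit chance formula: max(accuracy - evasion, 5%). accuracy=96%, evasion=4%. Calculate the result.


accuracy - evasion = 96 - 4 = 92
Apply floor: max(92, 5) = 92
Hit chance = 92%

92%


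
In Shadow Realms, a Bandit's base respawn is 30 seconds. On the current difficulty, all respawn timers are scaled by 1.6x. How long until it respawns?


Respawn time = base * multiplier
= 30 * 1.6
= 48.0 seconds

48.0 seconds


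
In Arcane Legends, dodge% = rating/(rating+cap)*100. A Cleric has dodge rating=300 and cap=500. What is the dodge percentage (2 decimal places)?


dodge% = 300 / (300 + 500) * 100
= 300 / 800 * 100
= 0.375 * 100
= 37.50%

37.50%


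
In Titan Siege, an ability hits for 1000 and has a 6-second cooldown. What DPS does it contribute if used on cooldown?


DPS = damage / cooldown
= 1000 / 6
= 166.67

166.67 DPS


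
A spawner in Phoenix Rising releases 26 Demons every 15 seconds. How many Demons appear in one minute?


Spawns per minute = count * (60 / interval)
= 26 * (60 / 15)
= 26 * 4.0
= 104.0

104.0 per minute


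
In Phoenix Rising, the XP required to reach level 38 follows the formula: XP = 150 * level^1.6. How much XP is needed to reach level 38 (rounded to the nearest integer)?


XP = 150 * level^1.6
Substitute level = 38:
XP = 150 * 38^1.6
= 150 * 337.0185
= 50553

50553 XP


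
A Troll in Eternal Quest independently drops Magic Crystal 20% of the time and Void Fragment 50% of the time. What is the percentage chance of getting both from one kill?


For independent events, P(both) = P(A) * P(B)
= 20% * 50%
= 1000 / 100 %
= 10.0%

10.0%


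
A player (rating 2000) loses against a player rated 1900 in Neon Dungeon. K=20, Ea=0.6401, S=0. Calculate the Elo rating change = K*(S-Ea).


Elo update: delta = K * (S - Ea), where S = 0 (loses)
S - Ea = 0 - 0.6401 = -0.6401
Rating change = 20 * -0.6401
= -12.80

-12.80 rating points


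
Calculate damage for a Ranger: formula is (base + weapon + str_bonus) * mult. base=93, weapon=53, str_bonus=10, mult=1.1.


Sum base + weapon + str = 93 + 53 + 10 = 156
Multiply by 1.1:
156 * 1.1 = 171.6

171.6 damage


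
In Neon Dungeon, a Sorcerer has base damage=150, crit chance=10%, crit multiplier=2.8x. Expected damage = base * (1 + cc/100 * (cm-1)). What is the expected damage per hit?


E[dmg] = base * (1 + crit_chance * (crit_mult - 1))
cc as decimal = 10/100 = 0.1
cm - 1 = 2.8 - 1 = 1.8
Bonus factor = 0.1 * 1.8 = 0.18
Total multiplier = 1 + 0.18 = 1.18
Expected damage = 150 * 1.18 = 177.00

177.00 damage


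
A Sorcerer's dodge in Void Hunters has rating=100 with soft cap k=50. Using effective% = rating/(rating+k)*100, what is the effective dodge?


effective% = rating / (rating + k) * 100
= 100 / (100 + 50) * 100
= 100 / 150 * 100
= 0.666667 * 100
= 66.67%

66.67%


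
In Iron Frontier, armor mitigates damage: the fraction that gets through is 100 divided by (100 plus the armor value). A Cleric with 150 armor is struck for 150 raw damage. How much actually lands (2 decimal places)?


actual = 150 * 100 / (100 + 150)
= 150 * 100 / 250
= 15000 / 250
= 60.00

60.00 damage


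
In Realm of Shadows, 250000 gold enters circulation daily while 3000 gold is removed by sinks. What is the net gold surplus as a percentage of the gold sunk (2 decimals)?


Net gold = 250000 - 3000 = 247000
Inflation rate = net / sunk * 100 = 247000 / 3000 * 100
= 82.333333 * 100
= 8233.33%

8233.33%


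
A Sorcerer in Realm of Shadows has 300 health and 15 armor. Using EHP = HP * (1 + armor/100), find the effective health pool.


EHP = 300 * (1 + 15/100)
= 300 * (1 + 0.15)
= 300 * 1.15
= 345.0

345.0 EHP


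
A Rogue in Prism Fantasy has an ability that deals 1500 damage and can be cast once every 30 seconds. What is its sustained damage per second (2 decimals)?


DPS = damage / cooldown
= 1500 / 30
= 50.00

50.00 DPS


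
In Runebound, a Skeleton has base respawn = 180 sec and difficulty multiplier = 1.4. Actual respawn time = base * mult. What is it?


Respawn time = base * multiplier
= 180 * 1.4
= 252.0 seconds

252.0 seconds


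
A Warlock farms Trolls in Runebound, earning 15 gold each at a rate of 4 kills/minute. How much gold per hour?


Gold per minute = 15 * 4 = 60
Gold per hour = 60 * 60 = 3600

3600 gold/hour


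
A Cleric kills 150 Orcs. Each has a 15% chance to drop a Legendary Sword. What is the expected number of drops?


Expected drops = kills * (drop_rate / 100)
= 150 * (15 / 100)
= 150 * 0.15
= 22.5

22.5 drops


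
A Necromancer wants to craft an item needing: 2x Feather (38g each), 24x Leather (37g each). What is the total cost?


Cost breakdown:
  Feather: 2 * 38 = 76
  Leather: 24 * 37 = 888
Total = 76 + 888 = 964

964 gold


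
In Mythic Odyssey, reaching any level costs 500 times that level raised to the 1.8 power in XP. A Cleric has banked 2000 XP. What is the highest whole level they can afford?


XP = 500 * level^1.8, so level = (XP / 500)^(1/1.8)
= (2000 / 500)^(1/1.8)
= 4.0^0.5556
= 2.1601
Floor: level = 2

level 2


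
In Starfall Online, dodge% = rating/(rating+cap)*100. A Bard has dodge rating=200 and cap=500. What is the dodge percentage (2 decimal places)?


dodge% = 200 / (200 + 500) * 100
= 200 / 700 * 100
= 0.285714 * 100
= 28.57%

28.57%


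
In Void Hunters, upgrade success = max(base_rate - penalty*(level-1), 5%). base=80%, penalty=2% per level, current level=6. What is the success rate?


raw_rate = 80 - 2 * (6 - 1)
= 80 - 2 * 5
= 80 - 10
= 70
Apply floor: max(70, 5) = 70%

70%


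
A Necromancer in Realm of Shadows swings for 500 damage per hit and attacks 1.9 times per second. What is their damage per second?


DPS = damage * attack_speed
= 500 * 1.9
= 950.0

950.0 DPS


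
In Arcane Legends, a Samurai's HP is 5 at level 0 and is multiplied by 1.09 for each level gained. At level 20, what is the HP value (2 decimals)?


value = base * growth^level
= 5 * 1.09^20
= 5 * 5.604411
= 28.02

28.02 HP


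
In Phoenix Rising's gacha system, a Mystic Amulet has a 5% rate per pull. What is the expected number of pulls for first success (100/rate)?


Expected pulls for a geometric distribution = 1/p = 100 / rate%
= 100 / 5
= 20.0

20.0 pulls


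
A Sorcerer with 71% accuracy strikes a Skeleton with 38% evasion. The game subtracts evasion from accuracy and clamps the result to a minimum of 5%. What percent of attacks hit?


accuracy - evasion = 71 - 38 = 33
Apply floor: max(33, 5) = 33
Hit chance = 33%

33%


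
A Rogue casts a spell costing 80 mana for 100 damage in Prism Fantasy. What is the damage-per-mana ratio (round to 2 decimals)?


Efficiency = damage / mana
= 100 / 80
= 1.25

1.25 dmg/mana


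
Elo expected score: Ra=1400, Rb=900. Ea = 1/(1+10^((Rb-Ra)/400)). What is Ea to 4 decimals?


Elo expected score: Ea = 1/(1 + 10^((Rb-Ra)/400))
Rb - Ra = 900 - 1400 = -500
(Rb-Ra)/400 = -500/400 = -1.25
10^-1.25 = 0.056234
Ea = 1/(1 + 0.056234) = 1/1.056234 = 0.9468

0.9468


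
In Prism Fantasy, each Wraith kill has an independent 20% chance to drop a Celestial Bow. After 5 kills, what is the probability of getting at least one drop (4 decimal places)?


P(at least one) = 1 - P(none) = 1 - (1-p)^n
p = 20/100 = 0.2
1 - p = 0.8
(1 - p)^5 = 0.8^5 = 0.327680
P(at least one) = 1 - 0.327680 = 0.6723

0.6723


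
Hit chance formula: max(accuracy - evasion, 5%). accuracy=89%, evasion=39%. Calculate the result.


accuracy - evasion = 89 - 39 = 50
Apply floor: max(50, 5) = 50
Hit chance = 50%

50%


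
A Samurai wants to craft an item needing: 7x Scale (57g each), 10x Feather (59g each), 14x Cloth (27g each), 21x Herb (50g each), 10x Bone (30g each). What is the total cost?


Cost breakdown:
  Scale: 7 * 57 = 399
  Feather: 10 * 59 = 590
  Cloth: 14 * 27 = 378
  Herb: 21 * 50 = 1050
  Bone: 10 * 30 = 300
Total = 399 + 590 + 378 + 1050 + 300 = 2717

2717 gold


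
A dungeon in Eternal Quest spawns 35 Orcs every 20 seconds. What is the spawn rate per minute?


Spawns per minute = count * (60 / interval)
= 35 * (60 / 20)
= 35 * 3.0
= 105.0

105.0 per minute


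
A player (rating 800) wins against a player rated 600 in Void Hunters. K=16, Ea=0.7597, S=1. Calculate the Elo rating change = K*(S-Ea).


Elo update: delta = K * (S - Ea), where S = 1 (wins)
S - Ea = 1 - 0.7597 = 0.2403
Rating change = 16 * 0.2403
= 3.84

3.84 rating points


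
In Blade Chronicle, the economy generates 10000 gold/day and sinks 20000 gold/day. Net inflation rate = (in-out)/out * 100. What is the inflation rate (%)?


Net gold = 10000 - 20000 = -10000
Inflation rate = net / sunk * 100 = -10000 / 20000 * 100
= -0.5 * 100
= -50.00%

-50.00%


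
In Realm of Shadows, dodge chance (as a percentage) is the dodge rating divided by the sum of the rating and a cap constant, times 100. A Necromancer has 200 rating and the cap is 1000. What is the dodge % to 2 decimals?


dodge% = 200 / (200 + 1000) * 100
= 200 / 1200 * 100
= 0.166667 * 100
= 16.67%

16.67%


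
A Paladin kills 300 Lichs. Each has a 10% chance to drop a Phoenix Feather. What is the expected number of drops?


Expected drops = kills * (drop_rate / 100)
= 300 * (10 / 100)
= 300 * 0.1
= 30.0

30.0 drops


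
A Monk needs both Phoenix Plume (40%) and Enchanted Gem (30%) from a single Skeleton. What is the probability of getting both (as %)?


For independent events, P(both) = P(A) * P(B)
= 40% * 30%
= 1200 / 100 %
= 12.0%

12.0%


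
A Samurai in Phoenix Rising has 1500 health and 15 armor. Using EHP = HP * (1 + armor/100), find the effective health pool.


EHP = 1500 * (1 + 15/100)
= 1500 * (1 + 0.15)
= 1500 * 1.15
= 1725.0

1725.0 EHP


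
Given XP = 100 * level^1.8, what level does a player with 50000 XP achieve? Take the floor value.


XP = 100 * level^1.8, so level = (XP / 100)^(1/1.8)
= (50000 / 100)^(1/1.8)
= 500.0^0.5556
= 31.5811
Floor: level = 31

level 31


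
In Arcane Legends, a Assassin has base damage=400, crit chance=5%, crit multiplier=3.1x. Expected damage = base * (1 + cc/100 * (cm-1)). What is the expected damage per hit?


E[dmg] = base * (1 + crit_chance * (crit_mult - 1))
cc as decimal = 5/100 = 0.05
cm - 1 = 3.1 - 1 = 2.1
Bonus factor = 0.05 * 2.1 = 0.105
Total multiplier = 1 + 0.105 = 1.105
Expected damage = 400 * 1.105 = 442.00

442.00 damage


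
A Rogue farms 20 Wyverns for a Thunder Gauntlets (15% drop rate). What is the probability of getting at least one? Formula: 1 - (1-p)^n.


P(at least one) = 1 - P(none) = 1 - (1-p)^n
p = 15/100 = 0.15
1 - p = 0.85
(1 - p)^20 = 0.85^20 = 0.038760
P(at least one) = 1 - 0.038760 = 0.9612

0.9612


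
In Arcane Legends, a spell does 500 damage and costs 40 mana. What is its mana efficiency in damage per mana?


Efficiency = damage / mana
= 500 / 40
= 12.50

12.50 dmg/mana


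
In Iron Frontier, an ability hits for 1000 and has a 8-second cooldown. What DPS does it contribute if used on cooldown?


DPS = damage / cooldown
= 1000 / 8
= 125.00

125.00 DPS


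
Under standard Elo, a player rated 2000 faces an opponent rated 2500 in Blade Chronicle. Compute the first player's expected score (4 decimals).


Elo expected score: Ea = 1/(1 + 10^((Rb-Ra)/400))
Rb - Ra = 2500 - 2000 = 500
(Rb-Ra)/400 = 500/400 = 1.25
10^1.25 = 17.782794
Ea = 1/(1 + 17.782794) = 1/18.782794 = 0.0532

0.0532


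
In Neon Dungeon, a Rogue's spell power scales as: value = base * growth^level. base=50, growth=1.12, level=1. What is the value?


value = base * growth^level
= 50 * 1.12^1
= 50 * 1.12
= 56.00

56.00 spell power


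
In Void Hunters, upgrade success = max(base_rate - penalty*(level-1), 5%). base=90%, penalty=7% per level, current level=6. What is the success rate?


raw_rate = 90 - 7 * (6 - 1)
= 90 - 7 * 5
= 90 - 35
= 55
Apply floor: max(55, 5) = 55%

55%


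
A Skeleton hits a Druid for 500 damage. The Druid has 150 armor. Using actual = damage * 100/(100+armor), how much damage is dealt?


actual = 500 * 100 / (100 + 150)
= 500 * 100 / 250
= 50000 / 250
= 200.00

200.00 damage


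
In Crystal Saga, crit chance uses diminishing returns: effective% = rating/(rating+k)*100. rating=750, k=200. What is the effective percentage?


effective% = rating / (rating + k) * 100
= 750 / (750 + 200) * 100
= 750 / 950 * 100
= 0.789474 * 100
= 78.95%

78.95%


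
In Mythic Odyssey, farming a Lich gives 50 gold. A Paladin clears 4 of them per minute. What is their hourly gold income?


Gold per minute = 50 * 4 = 200
Gold per hour = 200 * 60 = 12000

12000 gold/hour


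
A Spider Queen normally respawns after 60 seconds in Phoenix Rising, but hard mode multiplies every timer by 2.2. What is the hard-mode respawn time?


Respawn time = base * multiplier
= 60 * 2.2
= 132.0 seconds

132.0 seconds


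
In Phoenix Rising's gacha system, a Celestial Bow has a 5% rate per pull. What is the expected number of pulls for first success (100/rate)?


Expected pulls for a geometric distribution = 1/p = 100 / rate%
= 100 / 5
= 20.0

20.0 pulls


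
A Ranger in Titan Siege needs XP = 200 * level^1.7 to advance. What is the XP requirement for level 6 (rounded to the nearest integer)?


XP = 200 * level^1.7
Substitute level = 6:
XP = 200 * 6^1.7
= 200 * 21.0309
= 4206

4206 XP


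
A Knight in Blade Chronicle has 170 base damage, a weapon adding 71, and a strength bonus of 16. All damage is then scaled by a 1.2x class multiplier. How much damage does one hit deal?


Sum base + weapon + str = 170 + 71 + 16 = 257
Multiply by 1.2:
257 * 1.2 = 308.4

308.4 damage


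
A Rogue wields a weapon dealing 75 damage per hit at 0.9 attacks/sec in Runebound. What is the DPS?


DPS = damage * attack_speed
= 75 * 0.9
= 67.5

67.5 DPS


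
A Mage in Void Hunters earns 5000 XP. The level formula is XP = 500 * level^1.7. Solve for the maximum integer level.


XP = 500 * level^1.7, so level = (XP / 500)^(1/1.7)
= (5000 / 500)^(1/1.7)
= 10.0^0.5882
= 3.8747
Floor: level = 3

level 3


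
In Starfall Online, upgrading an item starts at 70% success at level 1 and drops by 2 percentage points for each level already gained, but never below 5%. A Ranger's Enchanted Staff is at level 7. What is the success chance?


raw_rate = 70 - 2 * (7 - 1)
= 70 - 2 * 6
= 70 - 12
= 58
Apply floor: max(58, 5) = 58%

58%


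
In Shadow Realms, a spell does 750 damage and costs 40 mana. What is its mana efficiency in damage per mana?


Efficiency = damage / mana
= 750 / 40
= 18.75

18.75 dmg/mana


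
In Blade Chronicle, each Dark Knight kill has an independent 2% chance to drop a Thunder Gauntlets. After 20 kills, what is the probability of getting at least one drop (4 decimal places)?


P(at least one) = 1 - P(none) = 1 - (1-p)^n
p = 2/100 = 0.02
1 - p = 0.98
(1 - p)^20 = 0.98^20 = 0.667608
P(at least one) = 1 - 0.667608 = 0.3324

0.3324


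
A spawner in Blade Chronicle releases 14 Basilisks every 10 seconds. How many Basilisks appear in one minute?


Spawns per minute = count * (60 / interval)
= 14 * (60 / 10)
= 14 * 6.0
= 84.0

84.0 per minute


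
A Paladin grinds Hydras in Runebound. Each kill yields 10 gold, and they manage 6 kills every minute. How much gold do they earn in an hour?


Gold per minute = 10 * 6 = 60
Gold per hour = 60 * 60 = 3600

3600 gold/hour


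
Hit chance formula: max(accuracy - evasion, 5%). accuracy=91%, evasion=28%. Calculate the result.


accuracy - evasion = 91 - 28 = 63
Apply floor: max(63, 5) = 63
Hit chance = 63%

63%


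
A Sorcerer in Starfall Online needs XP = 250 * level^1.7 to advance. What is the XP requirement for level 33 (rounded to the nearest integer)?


XP = 250 * level^1.7
Substitute level = 33:
XP = 250 * 33^1.7
= 250 * 381.4817
= 95370

95370 XP


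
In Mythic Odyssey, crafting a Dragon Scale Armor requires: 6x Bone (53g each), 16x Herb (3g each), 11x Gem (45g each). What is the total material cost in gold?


Cost breakdown:
  Bone: 6 * 53 = 318
  Herb: 16 * 3 = 48
  Gem: 11 * 45 = 495
Total = 318 + 48 + 495 = 861

861 gold


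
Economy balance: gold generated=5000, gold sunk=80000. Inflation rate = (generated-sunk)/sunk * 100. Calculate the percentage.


Net gold = 5000 - 80000 = -75000
Inflation rate = net / sunk * 100 = -75000 / 80000 * 100
= -0.9375 * 100
= -93.75%

-93.75%


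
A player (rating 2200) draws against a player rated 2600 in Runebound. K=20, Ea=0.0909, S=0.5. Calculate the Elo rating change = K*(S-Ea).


Elo update: delta = K * (S - Ea), where S = 0.5 (draws)
S - Ea = 0.5 - 0.0909 = 0.4091
Rating change = 20 * 0.4091
= 8.18

8.18 rating points


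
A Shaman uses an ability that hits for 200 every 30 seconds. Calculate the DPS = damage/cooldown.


DPS = damage / cooldown
= 200 / 30
= 6.67

6.67 DPS


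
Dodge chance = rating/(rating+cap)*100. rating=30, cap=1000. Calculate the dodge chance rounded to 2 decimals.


dodge% = 30 / (30 + 1000) * 100
= 30 / 1030 * 100
= 0.029126 * 100
= 2.91%

2.91%


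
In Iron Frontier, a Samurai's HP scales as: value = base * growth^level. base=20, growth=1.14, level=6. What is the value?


value = base * growth^level
= 20 * 1.14^6
= 20 * 2.194973
= 43.90

43.90 HP


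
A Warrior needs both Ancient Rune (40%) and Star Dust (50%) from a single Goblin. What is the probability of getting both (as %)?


For independent events, P(both) = P(A) * P(B)
= 40% * 50%
= 2000 / 100 %
= 20.0%

20.0%


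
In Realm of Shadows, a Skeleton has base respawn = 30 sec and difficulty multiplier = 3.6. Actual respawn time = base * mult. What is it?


Respawn time = base * multiplier
= 30 * 3.6
= 108.0 seconds

108.0 seconds


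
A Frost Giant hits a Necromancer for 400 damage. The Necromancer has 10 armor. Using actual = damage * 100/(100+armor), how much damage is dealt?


actual = 400 * 100 / (100 + 10)
= 400 * 100 / 110
= 40000 / 110
= 363.64

363.64 damage


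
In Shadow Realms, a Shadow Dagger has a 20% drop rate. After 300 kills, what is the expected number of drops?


Expected drops = kills * (drop_rate / 100)
= 300 * (20 / 100)
= 300 * 0.2
= 60.0

60.0 drops


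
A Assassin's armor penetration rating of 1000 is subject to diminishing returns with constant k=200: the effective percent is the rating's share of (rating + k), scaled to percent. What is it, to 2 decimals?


effective% = rating / (rating + k) * 100
= 1000 / (1000 + 200) * 100
= 1000 / 1200 * 100
= 0.833333 * 100
= 83.33%

83.33%


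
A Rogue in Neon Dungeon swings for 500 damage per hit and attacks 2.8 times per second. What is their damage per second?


DPS = damage * attack_speed
= 500 * 2.8
= 1400.0

1400.0 DPS


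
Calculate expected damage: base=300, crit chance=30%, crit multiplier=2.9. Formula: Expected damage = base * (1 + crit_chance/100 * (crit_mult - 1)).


E[dmg] = base * (1 + crit_chance * (crit_mult - 1))
cc as decimal = 30/100 = 0.3
cm - 1 = 2.9 - 1 = 1.9
Bonus factor = 0.3 * 1.9 = 0.57
Total multiplier = 1 + 0.57 = 1.57
Expected damage = 300 * 1.57 = 471.00

471.00 damage


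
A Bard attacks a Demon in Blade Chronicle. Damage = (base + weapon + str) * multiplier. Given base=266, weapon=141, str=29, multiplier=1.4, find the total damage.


Sum base + weapon + str = 266 + 141 + 29 = 436
Multiply by 1.4:
436 * 1.4 = 610.4

610.4 damage


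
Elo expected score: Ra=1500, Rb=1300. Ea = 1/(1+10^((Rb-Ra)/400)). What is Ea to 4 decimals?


Elo expected score: Ea = 1/(1 + 10^((Rb-Ra)/400))
Rb - Ra = 1300 - 1500 = -200
(Rb-Ra)/400 = -200/400 = -0.5
10^-0.5 = 0.316228
Ea = 1/(1 + 0.316228) = 1/1.316228 = 0.7597

0.7597


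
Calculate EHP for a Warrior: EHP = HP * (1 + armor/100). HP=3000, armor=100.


EHP = 3000 * (1 + 100/100)
= 3000 * (1 + 1.0)
= 3000 * 2.0
= 6000.0

6000.0 EHP


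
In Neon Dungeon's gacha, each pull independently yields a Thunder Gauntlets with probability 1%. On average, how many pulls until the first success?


Expected pulls for a geometric distribution = 1/p = 100 / rate%
= 100 / 1
= 100.0

100.0 pulls


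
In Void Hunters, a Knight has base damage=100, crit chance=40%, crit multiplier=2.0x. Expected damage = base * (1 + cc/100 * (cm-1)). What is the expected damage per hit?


E[dmg] = base * (1 + crit_chance * (crit_mult - 1))
cc as decimal = 40/100 = 0.4
cm - 1 = 2.0 - 1 = 1.0
Bonus factor = 0.4 * 1.0 = 0.4
Total multiplier = 1 + 0.4 = 1.4
Expected damage = 100 * 1.4 = 140.00

140.00 damage


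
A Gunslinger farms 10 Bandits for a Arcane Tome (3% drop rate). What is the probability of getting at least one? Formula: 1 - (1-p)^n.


P(at least one) = 1 - P(none) = 1 - (1-p)^n
p = 3/100 = 0.03
1 - p = 0.97
(1 - p)^10 = 0.97^10 = 0.737424
P(at least one) = 1 - 0.737424 = 0.2626

0.2626


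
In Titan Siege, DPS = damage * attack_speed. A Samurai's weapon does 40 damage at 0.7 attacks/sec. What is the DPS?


DPS = damage * attack_speed
= 40 * 0.7
= 28.0

28.0 DPS


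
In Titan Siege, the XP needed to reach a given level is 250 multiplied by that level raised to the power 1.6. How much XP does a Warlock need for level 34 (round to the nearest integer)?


XP = 250 * level^1.6
Substitute level = 34:
XP = 250 * 34^1.6
= 250 * 282.0761
= 70519

70519 XP


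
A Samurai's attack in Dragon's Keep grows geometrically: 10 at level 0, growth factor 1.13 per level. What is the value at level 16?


value = base * growth^level
= 10 * 1.13^16
= 10 * 7.067326
= 70.67

70.67 attack


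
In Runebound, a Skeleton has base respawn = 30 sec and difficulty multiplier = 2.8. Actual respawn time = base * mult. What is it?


Respawn time = base * multiplier
= 30 * 2.8
= 84.0 seconds

84.0 seconds


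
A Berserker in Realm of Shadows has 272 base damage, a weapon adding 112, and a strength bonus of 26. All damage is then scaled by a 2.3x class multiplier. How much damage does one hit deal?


Sum base + weapon + str = 272 + 112 + 26 = 410
Multiply by 2.3:
410 * 2.3 = 943.0

943.0 damage


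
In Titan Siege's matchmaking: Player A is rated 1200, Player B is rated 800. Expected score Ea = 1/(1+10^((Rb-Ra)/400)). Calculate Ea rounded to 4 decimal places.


Elo expected score: Ea = 1/(1 + 10^((Rb-Ra)/400))
Rb - Ra = 800 - 1200 = -400
(Rb-Ra)/400 = -400/400 = -1.0
10^-1.0 = 0.1
Ea = 1/(1 + 0.1) = 1/1.1 = 0.9091

0.9091


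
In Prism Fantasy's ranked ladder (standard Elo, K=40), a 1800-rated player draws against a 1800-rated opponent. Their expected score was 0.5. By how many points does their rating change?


Elo update: delta = K * (S - Ea), where S = 0.5 (draws)
S - Ea = 0.5 - 0.5 = 0.0
Rating change = 40 * 0.0
= 0.00

0.00 rating points


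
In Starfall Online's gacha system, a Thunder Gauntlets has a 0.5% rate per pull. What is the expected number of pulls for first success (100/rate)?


Expected pulls for a geometric distribution = 1/p = 100 / rate%
= 100 / 0.5
= 200.0

200.0 pulls


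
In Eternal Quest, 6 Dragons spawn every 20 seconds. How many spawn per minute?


Spawns per minute = count * (60 / interval)
= 6 * (60 / 20)
= 6 * 3.0
= 18.0

18.0 per minute


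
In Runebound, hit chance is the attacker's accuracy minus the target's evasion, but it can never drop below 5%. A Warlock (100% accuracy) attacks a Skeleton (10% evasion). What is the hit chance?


accuracy - evasion = 100 - 10 = 90
Apply floor: max(90, 5) = 90
Hit chance = 90%

90%


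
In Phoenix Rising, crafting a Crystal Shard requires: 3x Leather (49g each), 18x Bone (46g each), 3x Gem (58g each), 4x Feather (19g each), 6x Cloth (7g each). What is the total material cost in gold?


Cost breakdown:
  Leather: 3 * 49 = 147
  Bone: 18 * 46 = 828
  Gem: 3 * 58 = 174
  Feather: 4 * 19 = 76
  Cloth: 6 * 7 = 42
Total = 147 + 828 + 174 + 76 + 42 = 1267

1267 gold


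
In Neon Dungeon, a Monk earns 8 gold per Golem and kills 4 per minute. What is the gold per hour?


Gold per minute = 8 * 4 = 32
Gold per hour = 32 * 60 = 1920

1920 gold/hour


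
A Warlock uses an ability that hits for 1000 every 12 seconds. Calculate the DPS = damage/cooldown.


DPS = damage / cooldown
= 1000 / 12
= 83.33

83.33 DPS


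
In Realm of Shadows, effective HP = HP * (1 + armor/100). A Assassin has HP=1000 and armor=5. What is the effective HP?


EHP = 1000 * (1 + 5/100)
= 1000 * (1 + 0.05)
= 1000 * 1.05
= 1050.0

1050.0 EHP


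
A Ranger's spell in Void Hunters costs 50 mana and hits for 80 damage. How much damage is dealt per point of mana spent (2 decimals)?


Efficiency = damage / mana
= 80 / 50
= 1.60

1.60 dmg/mana


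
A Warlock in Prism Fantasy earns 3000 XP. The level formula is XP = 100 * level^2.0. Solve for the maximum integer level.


XP = 100 * level^2.0, so level = (XP / 100)^(1/2.0)
= (3000 / 100)^(1/2.0)
= 30.0^0.5
= 5.4772
Floor: level = 5

level 5


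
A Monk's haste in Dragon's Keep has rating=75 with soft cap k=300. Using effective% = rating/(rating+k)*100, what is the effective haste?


effective% = rating / (rating + k) * 100
= 75 / (75 + 300) * 100
= 75 / 375 * 100
= 0.2 * 100
= 20.00%

20.00%


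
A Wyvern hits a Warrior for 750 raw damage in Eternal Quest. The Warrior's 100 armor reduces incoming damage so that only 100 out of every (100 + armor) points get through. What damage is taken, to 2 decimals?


actual = 750 * 100 / (100 + 100)
= 750 * 100 / 200
= 75000 / 200
= 375.00

375.00 damage


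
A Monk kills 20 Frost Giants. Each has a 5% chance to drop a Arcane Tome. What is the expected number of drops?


Expected drops = kills * (drop_rate / 100)
= 20 * (5 / 100)
= 20 * 0.05
= 1.0

1.0 drops


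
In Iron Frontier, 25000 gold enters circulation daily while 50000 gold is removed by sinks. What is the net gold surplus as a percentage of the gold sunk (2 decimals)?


Net gold = 25000 - 50000 = -25000
Inflation rate = net / sunk * 100 = -25000 / 50000 * 100
= -0.5 * 100
= -50.00%

-50.00%


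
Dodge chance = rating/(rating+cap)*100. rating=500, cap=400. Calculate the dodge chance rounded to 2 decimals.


dodge% = 500 / (500 + 400) * 100
= 500 / 900 * 100
= 0.555556 * 100
= 55.56%

55.56%


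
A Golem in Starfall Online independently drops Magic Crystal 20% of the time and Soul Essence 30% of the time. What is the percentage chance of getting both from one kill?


For independent events, P(both) = P(A) * P(B)
= 20% * 30%
= 600 / 100 %
= 6.0%

6.0%


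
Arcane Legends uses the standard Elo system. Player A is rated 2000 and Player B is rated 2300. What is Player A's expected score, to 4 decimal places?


Elo expected score: Ea = 1/(1 + 10^((Rb-Ra)/400))
Rb - Ra = 2300 - 2000 = 300
(Rb-Ra)/400 = 300/400 = 0.75
10^0.75 = 5.623413
Ea = 1/(1 + 5.623413) = 1/6.623413 = 0.1510

0.1510


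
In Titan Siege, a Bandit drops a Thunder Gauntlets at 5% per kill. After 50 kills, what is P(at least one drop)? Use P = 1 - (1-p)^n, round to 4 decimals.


P(at least one) = 1 - P(none) = 1 - (1-p)^n
p = 5/100 = 0.05
1 - p = 0.95
(1 - p)^50 = 0.95^50 = 0.076945
P(at least one) = 1 - 0.076945 = 0.9231

0.9231


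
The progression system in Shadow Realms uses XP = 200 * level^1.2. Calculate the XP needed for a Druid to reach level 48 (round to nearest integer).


XP = 200 * level^1.2
Substitute level = 48:
XP = 200 * 48^1.2
= 200 * 104.1093
= 20822

20822 XP


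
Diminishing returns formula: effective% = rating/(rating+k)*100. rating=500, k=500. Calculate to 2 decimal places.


effective% = rating / (rating + k) * 100
= 500 / (500 + 500) * 100
= 500 / 1000 * 100
= 0.5 * 100
= 50.00%

50.00%


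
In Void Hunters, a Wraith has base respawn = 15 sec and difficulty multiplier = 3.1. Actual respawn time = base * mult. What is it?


Respawn time = base * multiplier
= 15 * 3.1
= 46.5 seconds

46.5 seconds


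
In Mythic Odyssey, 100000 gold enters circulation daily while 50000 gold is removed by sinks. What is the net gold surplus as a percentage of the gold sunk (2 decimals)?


Net gold = 100000 - 50000 = 50000
Inflation rate = net / sunk * 100 = 50000 / 50000 * 100
= 1.0 * 100
= 100.00%

100.00%


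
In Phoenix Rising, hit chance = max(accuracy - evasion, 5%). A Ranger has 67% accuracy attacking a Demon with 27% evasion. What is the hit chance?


accuracy - evasion = 67 - 27 = 40
Apply floor: max(40, 5) = 40
Hit chance = 40%

40%


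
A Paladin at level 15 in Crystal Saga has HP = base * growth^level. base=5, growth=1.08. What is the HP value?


value = base * growth^level
= 5 * 1.08^15
= 5 * 3.172169
= 15.86

15.86 HP


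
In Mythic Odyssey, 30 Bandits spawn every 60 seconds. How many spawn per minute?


Spawns per minute = count * (60 / interval)
= 30 * (60 / 60)
= 30 * 1.0
= 30.0

30.0 per minute


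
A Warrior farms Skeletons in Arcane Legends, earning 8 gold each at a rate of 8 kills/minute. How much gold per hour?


Gold per minute = 8 * 8 = 64
Gold per hour = 64 * 60 = 3840

3840 gold/hour


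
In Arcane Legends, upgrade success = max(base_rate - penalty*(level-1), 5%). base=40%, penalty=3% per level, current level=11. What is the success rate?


raw_rate = 40 - 3 * (11 - 1)
= 40 - 3 * 10
= 40 - 30
= 10
Apply floor: max(10, 5) = 10%

10%


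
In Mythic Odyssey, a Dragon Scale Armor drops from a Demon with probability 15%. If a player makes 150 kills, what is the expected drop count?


Expected drops = kills * (drop_rate / 100)
= 150 * (15 / 100)
= 150 * 0.15
= 22.5

22.5 drops


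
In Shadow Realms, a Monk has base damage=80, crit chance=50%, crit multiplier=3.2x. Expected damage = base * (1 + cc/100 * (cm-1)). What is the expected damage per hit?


E[dmg] = base * (1 + crit_chance * (crit_mult - 1))
cc as decimal = 50/100 = 0.5
cm - 1 = 3.2 - 1 = 2.2
Bonus factor = 0.5 * 2.2 = 1.1
Total multiplier = 1 + 1.1 = 2.1
Expected damage = 80 * 2.1 = 168.00

168.00 damage


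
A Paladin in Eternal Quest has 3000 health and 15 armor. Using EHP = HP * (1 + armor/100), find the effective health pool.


EHP = 3000 * (1 + 15/100)
= 3000 * (1 + 0.15)
= 3000 * 1.15
= 3450.0

3450.0 EHP


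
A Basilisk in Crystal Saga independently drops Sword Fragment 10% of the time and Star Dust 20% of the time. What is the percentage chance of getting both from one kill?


For independent events, P(both) = P(A) * P(B)
= 10% * 20%
= 200 / 100 %
= 2.0%

2.0%


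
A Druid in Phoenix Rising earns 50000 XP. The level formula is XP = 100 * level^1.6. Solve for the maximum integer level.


XP = 100 * level^1.6, so level = (XP / 100)^(1/1.6)
= (50000 / 100)^(1/1.6)
= 500.0^0.625
= 48.6246
Floor: level = 48

level 48


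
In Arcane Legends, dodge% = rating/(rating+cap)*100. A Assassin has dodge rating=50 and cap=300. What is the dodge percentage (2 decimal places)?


dodge% = 50 / (50 + 300) * 100
= 50 / 350 * 100
= 0.142857 * 100
= 14.29%

14.29%


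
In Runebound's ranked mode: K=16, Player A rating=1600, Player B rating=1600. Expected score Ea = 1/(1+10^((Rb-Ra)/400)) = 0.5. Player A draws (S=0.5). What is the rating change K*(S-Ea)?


Elo update: delta = K * (S - Ea), where S = 0.5 (draws)
S - Ea = 0.5 - 0.5 = 0.0
Rating change = 16 * 0.0
= 0.00

0.00 rating points


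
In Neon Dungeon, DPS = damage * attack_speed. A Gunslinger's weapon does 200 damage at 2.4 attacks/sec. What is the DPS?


DPS = damage * attack_speed
= 200 * 2.4
= 480.0

480.0 DPS


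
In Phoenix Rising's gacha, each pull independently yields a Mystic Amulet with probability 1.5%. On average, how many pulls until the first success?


Expected pulls for a geometric distribution = 1/p = 100 / rate%
= 100 / 1.5
= 66.67

66.67 pulls


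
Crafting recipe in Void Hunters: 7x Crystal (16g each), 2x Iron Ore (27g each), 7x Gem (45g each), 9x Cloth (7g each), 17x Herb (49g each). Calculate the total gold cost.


Cost breakdown:
  Crystal: 7 * 16 = 112
  Iron Ore: 2 * 27 = 54
  Gem: 7 * 45 = 315
  Cloth: 9 * 7 = 63
  Herb: 17 * 49 = 833
Total = 112 + 54 + 315 + 63 + 833 = 1377

1377 gold


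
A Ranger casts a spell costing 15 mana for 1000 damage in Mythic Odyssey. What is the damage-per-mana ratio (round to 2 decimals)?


Efficiency = damage / mana
= 1000 / 15
= 66.67

66.67 dmg/mana


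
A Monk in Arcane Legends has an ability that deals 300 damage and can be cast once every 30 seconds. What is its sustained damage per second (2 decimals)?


DPS = damage / cooldown
= 300 / 30
= 10.00

10.00 DPS


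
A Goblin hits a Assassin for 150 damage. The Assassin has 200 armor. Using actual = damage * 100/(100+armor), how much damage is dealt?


actual = 150 * 100 / (100 + 200)
= 150 * 100 / 300
= 15000 / 300
= 50.00

50.00 damage


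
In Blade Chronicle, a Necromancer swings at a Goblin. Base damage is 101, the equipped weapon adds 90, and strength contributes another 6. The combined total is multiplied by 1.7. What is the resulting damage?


Sum base + weapon + str = 101 + 90 + 6 = 197
Multiply by 1.7:
197 * 1.7 = 334.9

334.9 damage


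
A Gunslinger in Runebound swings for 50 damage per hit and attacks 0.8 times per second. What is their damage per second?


DPS = damage * attack_speed
= 50 * 0.8
= 40.0

40.0 DPS


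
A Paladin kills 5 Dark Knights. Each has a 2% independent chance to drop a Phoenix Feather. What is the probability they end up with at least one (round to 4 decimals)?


P(at least one) = 1 - P(none) = 1 - (1-p)^n
p = 2/100 = 0.02
1 - p = 0.98
(1 - p)^5 = 0.98^5 = 0.903921
P(at least one) = 1 - 0.903921 = 0.0961

0.0961


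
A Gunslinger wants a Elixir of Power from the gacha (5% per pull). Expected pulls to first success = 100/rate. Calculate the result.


Expected pulls for a geometric distribution = 1/p = 100 / rate%
= 100 / 5
= 20.0

20.0 pulls


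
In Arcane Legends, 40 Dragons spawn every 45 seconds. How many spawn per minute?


Spawns per minute = count * (60 / interval)
= 40 * (60 / 45)
= 40 * 1.3333
= 53.33

53.33 per minute


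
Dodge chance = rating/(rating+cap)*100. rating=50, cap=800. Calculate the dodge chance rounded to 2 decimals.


dodge% = 50 / (50 + 800) * 100
= 50 / 850 * 100
= 0.058824 * 100
= 5.88%

5.88%


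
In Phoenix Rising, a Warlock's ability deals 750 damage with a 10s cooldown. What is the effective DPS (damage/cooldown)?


DPS = damage / cooldown
= 750 / 10
= 75.00

75.00 DPS


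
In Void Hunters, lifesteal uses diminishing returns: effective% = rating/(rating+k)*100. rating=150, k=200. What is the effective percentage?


effective% = rating / (rating + k) * 100
= 150 / (150 + 200) * 100
= 150 / 350 * 100
= 0.428571 * 100
= 42.86%

42.86%


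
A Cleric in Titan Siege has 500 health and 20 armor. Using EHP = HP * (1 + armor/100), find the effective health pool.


EHP = 500 * (1 + 20/100)
= 500 * (1 + 0.2)
= 500 * 1.2
= 600.0

600.0 EHP


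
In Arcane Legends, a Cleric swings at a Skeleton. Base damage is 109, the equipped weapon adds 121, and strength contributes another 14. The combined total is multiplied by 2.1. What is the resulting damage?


Sum base + weapon + str = 109 + 121 + 14 = 244
Multiply by 2.1:
244 * 2.1 = 512.4

512.4 damage


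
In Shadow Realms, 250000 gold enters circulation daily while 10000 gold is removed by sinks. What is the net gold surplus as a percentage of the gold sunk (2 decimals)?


Net gold = 250000 - 10000 = 240000
Inflation rate = net / sunk * 100 = 240000 / 10000 * 100
= 24.0 * 100
= 2400.00%

2400.00%


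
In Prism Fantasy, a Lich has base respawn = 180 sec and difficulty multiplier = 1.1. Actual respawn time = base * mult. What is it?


Respawn time = base * multiplier
= 180 * 1.1
= 198.0 seconds

198.0 seconds


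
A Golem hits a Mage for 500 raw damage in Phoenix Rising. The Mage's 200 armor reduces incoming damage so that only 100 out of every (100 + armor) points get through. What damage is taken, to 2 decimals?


actual = 500 * 100 / (100 + 200)
= 500 * 100 / 300
= 50000 / 300
= 166.67

166.67 damage
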